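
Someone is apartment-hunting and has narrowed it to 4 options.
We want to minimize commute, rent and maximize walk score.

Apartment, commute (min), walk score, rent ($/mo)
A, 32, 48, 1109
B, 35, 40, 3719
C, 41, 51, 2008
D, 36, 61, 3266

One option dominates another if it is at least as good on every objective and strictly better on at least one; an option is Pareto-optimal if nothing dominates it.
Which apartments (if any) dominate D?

A: worse on walk score (48 vs 61).
B: worse on walk score (40 vs 61).
C: worse on commute (41 vs 36).
No option dominates D.

none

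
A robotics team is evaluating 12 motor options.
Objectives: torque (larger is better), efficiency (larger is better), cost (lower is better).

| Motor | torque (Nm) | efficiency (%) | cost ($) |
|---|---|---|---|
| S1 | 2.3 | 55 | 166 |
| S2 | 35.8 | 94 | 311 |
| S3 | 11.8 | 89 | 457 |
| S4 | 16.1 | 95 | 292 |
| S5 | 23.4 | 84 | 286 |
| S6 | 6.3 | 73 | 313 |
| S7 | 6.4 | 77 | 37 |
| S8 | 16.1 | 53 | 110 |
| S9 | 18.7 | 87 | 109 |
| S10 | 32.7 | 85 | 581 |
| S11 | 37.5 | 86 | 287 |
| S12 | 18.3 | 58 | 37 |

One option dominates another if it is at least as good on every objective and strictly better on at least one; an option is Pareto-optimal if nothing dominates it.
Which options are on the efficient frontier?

S1: dominated by S7 (torque 6.4≥2.3, efficiency 77≥55, cost 37≤166).
S2: not dominated.
S3: dominated by S2 (torque 35.8≥11.8, efficiency 94≥89, cost 311≤457).
S4: not dominated (best efficiency).
S5: not dominated.
S6: dominated by S2 (torque 35.8≥6.3, efficiency 94≥73, cost 311≤313).
S7: not dominated.
S8: dominated by S9 (torque 18.7≥16.1, efficiency 87≥53, cost 109≤110).
S9: not dominated.
S10: dominated by S2 (torque 35.8≥32.7, efficiency 94≥85, cost 311≤581).
S11: not dominated (best torque).
S12: not dominated.

S2, S4, S5, S7, S9, S11, S12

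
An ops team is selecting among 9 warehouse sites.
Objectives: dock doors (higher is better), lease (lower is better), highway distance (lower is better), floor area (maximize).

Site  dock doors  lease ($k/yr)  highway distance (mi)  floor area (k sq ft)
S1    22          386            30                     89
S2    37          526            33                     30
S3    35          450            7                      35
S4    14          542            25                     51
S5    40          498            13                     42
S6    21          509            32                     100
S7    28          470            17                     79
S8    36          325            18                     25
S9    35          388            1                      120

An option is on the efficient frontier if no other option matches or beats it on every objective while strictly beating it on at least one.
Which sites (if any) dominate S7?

S9: dock doors 35≥28, lease 388≤470, highway distance 1≤17, floor area 120≥79 — dominates S7.
Others (S1, S2, S3, S4, S5, S6, S8) are each worse than S7 on at least one objective.

S9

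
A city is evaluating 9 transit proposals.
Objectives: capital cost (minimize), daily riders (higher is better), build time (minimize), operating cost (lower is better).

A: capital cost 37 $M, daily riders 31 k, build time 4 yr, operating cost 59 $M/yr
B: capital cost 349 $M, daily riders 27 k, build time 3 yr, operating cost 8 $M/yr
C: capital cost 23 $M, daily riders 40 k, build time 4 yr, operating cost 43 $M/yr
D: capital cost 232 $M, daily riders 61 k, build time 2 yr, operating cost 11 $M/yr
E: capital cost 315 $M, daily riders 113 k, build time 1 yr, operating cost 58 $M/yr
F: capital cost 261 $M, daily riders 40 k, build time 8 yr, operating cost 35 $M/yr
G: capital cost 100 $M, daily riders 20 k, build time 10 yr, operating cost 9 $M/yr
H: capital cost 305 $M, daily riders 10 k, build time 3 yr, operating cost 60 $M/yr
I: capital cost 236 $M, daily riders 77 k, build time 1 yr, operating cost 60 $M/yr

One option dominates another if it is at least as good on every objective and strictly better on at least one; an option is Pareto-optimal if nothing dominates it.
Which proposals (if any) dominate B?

A: worse on build time (4 vs 3).
C: worse on build time (4 vs 3).
D: worse on operating cost (11 vs 8).
E: worse on operating cost (58 vs 8).
F: worse on build time (8 vs 3).
G: worse on daily riders (20 vs 27).
H: worse on daily riders (10 vs 27).
I: worse on operating cost (60 vs 8).
No option dominates B.

none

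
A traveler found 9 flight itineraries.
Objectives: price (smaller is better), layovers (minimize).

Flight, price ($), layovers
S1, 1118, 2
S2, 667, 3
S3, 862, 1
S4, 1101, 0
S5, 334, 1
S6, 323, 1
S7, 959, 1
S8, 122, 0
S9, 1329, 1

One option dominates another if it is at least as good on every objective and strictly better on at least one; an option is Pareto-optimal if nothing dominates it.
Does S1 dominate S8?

S1 vs S8: S1 is worse on price (1118 vs 122), so it does not dominate S8.

No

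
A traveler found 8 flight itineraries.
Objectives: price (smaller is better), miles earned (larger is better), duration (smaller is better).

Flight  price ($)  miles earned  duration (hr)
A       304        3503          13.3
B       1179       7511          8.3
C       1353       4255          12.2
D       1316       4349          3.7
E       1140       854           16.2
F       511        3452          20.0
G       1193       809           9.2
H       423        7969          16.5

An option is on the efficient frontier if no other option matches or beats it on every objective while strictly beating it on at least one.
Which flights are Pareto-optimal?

A: not dominated (best price).
B: not dominated.
C: dominated by B (price 1179≤1353, miles earned 7511≥4255, duration 8.3≤12.2).
D: not dominated (best duration).
E: dominated by A (price 304≤1140, miles earned 3503≥854, duration 13.3≤16.2).
F: dominated by A (price 304≤511, miles earned 3503≥3452, duration 13.3≤20.0).
G: dominated by B (price 1179≤1193, miles earned 7511≥809, duration 8.3≤9.2).
H: not dominated (best miles earned).

A, B, D, H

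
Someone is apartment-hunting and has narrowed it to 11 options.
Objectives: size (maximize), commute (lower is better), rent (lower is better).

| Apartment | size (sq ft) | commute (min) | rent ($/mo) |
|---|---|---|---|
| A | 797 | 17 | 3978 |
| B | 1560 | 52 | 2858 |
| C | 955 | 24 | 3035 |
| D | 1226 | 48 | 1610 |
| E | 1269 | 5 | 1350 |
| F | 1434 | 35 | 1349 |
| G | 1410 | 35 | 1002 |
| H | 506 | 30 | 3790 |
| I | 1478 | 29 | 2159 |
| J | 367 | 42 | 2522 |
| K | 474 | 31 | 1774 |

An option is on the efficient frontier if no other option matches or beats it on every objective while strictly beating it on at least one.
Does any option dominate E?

No

A: worse on size (797 vs 1269).
B: worse on commute (52 vs 5).
C: worse on size (955 vs 1269).
D: worse on size (1226 vs 1269).
F: worse on commute (35 vs 5).
G: worse on commute (35 vs 5).
H: worse on size (506 vs 1269).
I: worse on commute (29 vs 5).
J: worse on size (367 vs 1269).
K: worse on size (474 vs 1269).
No option is at least as good as E on every objective and strictly better on one.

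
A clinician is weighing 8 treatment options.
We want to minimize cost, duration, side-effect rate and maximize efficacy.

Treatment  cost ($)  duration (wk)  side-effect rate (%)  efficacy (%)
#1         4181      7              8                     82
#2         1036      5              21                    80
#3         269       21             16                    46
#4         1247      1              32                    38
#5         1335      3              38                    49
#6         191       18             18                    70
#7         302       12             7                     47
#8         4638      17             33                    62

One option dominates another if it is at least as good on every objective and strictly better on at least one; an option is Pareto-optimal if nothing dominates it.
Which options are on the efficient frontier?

#1, #2, #3, #4, #5, #6, #7

#1: not dominated (best efficacy).
#2: not dominated.
#3: not dominated.
#4: not dominated (best duration).
#5: not dominated.
#6: not dominated (best cost).
#7: not dominated (best side-effect rate).
#8: dominated by #1 (cost 4181≤4638, duration 7≤17, side-effect rate 8≤33, efficacy 82≥62).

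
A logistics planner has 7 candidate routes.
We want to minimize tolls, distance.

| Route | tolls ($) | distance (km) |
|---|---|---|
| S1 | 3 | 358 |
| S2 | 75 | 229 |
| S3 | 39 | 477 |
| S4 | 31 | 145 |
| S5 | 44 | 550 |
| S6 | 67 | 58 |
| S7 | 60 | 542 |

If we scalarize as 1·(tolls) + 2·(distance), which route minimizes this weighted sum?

S1: 1·3 + 2·358 = 719
S2: 1·75 + 2·229 = 533
S3: 1·39 + 2·477 = 993
S4: 1·31 + 2·145 = 321
S5: 1·44 + 2·550 = 1144
S6: 1·67 + 2·58 = 183
S7: 1·60 + 2·542 = 1144
Lowest: S6 at 183.

S6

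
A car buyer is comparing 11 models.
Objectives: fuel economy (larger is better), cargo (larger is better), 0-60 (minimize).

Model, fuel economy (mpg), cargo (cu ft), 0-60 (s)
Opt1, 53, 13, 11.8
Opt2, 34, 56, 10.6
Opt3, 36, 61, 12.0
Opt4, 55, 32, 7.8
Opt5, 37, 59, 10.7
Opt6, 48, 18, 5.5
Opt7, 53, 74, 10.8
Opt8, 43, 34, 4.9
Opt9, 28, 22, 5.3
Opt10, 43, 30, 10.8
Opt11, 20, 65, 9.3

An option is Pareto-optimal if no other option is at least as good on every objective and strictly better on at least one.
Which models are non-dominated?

Opt1: dominated by Opt4 (fuel economy 55≥53, cargo 32≥13, 0-60 7.8≤11.8).
Opt2: not dominated.
Opt3: dominated by Opt7 (fuel economy 53≥36, cargo 74≥61, 0-60 10.8≤12.0).
Opt4: not dominated (best fuel economy).
Opt5: not dominated.
Opt6: not dominated.
Opt7: not dominated (best cargo).
Opt8: not dominated (best 0-60).
Opt9: dominated by Opt8 (fuel economy 43≥28, cargo 34≥22, 0-60 4.9≤5.3).
Opt10: dominated by Opt4 (fuel economy 55≥43, cargo 32≥30, 0-60 7.8≤10.8).
Opt11: not dominated.

Opt2, Opt4, Opt5, Opt6, Opt7, Opt8, Opt11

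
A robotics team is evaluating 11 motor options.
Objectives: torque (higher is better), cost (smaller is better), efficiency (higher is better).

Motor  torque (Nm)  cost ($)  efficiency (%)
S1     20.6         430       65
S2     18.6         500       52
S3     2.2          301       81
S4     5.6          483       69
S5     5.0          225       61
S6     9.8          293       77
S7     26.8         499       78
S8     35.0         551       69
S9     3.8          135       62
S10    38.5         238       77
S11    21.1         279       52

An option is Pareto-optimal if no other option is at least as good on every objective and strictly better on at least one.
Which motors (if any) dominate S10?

S1: worse on torque (20.6 vs 38.5).
S2: worse on torque (18.6 vs 38.5).
S3: worse on torque (2.2 vs 38.5).
S4: worse on torque (5.6 vs 38.5).
S5: worse on torque (5.0 vs 38.5).
S6: worse on torque (9.8 vs 38.5).
S7: worse on torque (26.8 vs 38.5).
S8: worse on torque (35.0 vs 38.5).
S9: worse on torque (3.8 vs 38.5).
S11: worse on torque (21.1 vs 38.5).
No option dominates S10.

none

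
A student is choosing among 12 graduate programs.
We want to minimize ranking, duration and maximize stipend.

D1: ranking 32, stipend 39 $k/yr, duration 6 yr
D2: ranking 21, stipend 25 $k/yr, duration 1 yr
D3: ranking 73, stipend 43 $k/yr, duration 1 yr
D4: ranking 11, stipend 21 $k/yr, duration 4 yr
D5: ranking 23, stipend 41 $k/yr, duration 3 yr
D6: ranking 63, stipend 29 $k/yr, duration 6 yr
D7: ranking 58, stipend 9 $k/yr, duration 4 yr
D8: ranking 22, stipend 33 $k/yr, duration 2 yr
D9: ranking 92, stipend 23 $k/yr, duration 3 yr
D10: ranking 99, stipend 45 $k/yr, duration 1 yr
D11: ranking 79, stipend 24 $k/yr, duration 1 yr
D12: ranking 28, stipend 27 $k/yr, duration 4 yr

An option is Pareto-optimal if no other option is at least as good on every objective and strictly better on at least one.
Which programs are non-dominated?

D2, D3, D4, D5, D8, D10

D1: dominated by D5 (ranking 23≤32, stipend 41≥39, duration 3≤6).
D2: not dominated.
D3: not dominated.
D4: not dominated (best ranking).
D5: not dominated.
D6: dominated by D1 (ranking 32≤63, stipend 39≥29, duration 6≤6).
D7: dominated by D2 (ranking 21≤58, stipend 25≥9, duration 1≤4).
D8: not dominated.
D9: dominated by D2 (ranking 21≤92, stipend 25≥23, duration 1≤3).
D10: not dominated (best stipend).
D11: dominated by D2 (ranking 21≤79, stipend 25≥24, duration 1≤1).
D12: dominated by D5 (ranking 23≤28, stipend 41≥27, duration 3≤4).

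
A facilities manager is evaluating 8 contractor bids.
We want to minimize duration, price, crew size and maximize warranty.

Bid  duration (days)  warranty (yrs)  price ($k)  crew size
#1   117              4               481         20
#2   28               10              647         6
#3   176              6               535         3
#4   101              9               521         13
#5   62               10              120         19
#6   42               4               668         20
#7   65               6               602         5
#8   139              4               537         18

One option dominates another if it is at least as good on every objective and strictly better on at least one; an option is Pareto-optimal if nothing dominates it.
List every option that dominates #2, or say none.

none

#1: worse on duration (117 vs 28).
#3: worse on duration (176 vs 28).
#4: worse on duration (101 vs 28).
#5: worse on duration (62 vs 28).
#6: worse on duration (42 vs 28).
#7: worse on duration (65 vs 28).
#8: worse on duration (139 vs 28).
No option dominates #2.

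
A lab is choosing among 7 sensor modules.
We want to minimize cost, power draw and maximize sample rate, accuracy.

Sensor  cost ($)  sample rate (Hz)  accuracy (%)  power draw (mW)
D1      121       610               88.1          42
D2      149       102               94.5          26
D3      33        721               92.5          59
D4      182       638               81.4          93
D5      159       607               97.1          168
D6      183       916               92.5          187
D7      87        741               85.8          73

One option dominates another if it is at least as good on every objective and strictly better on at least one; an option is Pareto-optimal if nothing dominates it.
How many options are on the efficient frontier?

6

D1: not dominated.
D2: not dominated (best power draw).
D3: not dominated (best cost).
D4: dominated by D3 (cost 33≤182, sample rate 721≥638, accuracy 92.5≥81.4, power draw 59≤93).
D5: not dominated (best accuracy).
D6: not dominated (best sample rate).
D7: not dominated.
Pareto-optimal: D1, D2, D3, D5, D6, D7 → 6.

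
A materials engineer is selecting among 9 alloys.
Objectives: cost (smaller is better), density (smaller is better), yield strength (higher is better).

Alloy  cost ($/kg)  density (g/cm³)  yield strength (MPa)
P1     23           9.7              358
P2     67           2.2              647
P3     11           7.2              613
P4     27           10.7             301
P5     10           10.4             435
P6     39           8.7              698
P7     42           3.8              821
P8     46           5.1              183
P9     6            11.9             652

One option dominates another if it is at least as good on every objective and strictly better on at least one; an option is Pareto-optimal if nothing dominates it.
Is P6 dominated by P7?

No

P7 vs P6: P7 is worse on cost (42 vs 39), so it does not dominate P6.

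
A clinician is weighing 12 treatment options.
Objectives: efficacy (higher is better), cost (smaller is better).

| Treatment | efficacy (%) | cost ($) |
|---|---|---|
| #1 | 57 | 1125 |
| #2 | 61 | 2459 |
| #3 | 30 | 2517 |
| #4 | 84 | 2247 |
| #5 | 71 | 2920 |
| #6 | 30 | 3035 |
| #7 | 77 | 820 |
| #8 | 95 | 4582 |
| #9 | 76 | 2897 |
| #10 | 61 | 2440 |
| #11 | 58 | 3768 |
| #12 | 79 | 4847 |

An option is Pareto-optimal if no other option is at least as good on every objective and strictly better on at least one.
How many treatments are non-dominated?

3

#1: dominated by #7 (efficacy 77≥57, cost 820≤1125).
#2: dominated by #4 (efficacy 84≥61, cost 2247≤2459).
#3: dominated by #1 (efficacy 57≥30, cost 1125≤2517).
#4: not dominated.
#5: dominated by #4 (efficacy 84≥71, cost 2247≤2920).
#6: dominated by #1 (efficacy 57≥30, cost 1125≤3035).
#7: not dominated (best cost).
#8: not dominated (best efficacy).
#9: dominated by #4 (efficacy 84≥76, cost 2247≤2897).
#10: dominated by #4 (efficacy 84≥61, cost 2247≤2440).
#11: dominated by #2 (efficacy 61≥58, cost 2459≤3768).
#12: dominated by #4 (efficacy 84≥79, cost 2247≤4847).
Pareto-optimal: #4, #7, #8 → 3.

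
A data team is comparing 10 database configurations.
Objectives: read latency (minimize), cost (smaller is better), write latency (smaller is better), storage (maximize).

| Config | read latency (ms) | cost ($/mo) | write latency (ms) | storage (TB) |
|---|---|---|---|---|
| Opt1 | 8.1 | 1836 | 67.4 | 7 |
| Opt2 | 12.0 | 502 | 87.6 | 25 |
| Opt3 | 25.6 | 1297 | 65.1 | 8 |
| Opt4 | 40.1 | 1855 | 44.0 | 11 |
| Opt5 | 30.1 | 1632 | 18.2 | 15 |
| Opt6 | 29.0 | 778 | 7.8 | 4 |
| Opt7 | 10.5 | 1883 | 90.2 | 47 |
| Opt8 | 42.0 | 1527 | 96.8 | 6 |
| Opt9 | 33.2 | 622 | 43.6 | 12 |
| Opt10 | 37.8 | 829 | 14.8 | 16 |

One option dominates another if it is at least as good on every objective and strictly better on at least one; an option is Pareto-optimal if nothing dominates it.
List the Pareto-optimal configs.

Opt1, Opt2, Opt3, Opt5, Opt6, Opt7, Opt9, Opt10

Opt1: not dominated (best read latency).
Opt2: not dominated (best cost).
Opt3: not dominated.
Opt4: dominated by Opt5 (read latency 30.1≤40.1, cost 1632≤1855, write latency 18.2≤44.0, storage 15≥11).
Opt5: not dominated.
Opt6: not dominated (best write latency).
Opt7: not dominated (best storage).
Opt8: dominated by Opt2 (read latency 12.0≤42.0, cost 502≤1527, write latency 87.6≤96.8, storage 25≥6).
Opt9: not dominated.
Opt10: not dominated.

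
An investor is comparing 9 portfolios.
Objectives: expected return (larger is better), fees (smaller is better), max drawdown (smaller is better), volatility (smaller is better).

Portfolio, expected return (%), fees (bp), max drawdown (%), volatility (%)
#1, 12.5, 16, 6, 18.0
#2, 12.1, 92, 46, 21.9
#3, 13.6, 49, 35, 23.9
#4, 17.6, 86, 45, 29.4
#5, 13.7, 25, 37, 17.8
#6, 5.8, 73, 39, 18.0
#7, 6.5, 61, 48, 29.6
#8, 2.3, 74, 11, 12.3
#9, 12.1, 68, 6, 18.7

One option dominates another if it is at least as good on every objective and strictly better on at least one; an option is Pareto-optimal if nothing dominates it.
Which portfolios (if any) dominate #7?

#1, #3, #5

#1: expected return 12.5≥6.5, fees 16≤61, max drawdown 6≤48, volatility 18.0≤29.6 — dominates #7.
#3: expected return 13.6≥6.5, fees 49≤61, max drawdown 35≤48, volatility 23.9≤29.6 — dominates #7.
#5: expected return 13.7≥6.5, fees 25≤61, max drawdown 37≤48, volatility 17.8≤29.6 — dominates #7.
Others (#2, #4, #6, #8, #9) are each worse than #7 on at least one objective.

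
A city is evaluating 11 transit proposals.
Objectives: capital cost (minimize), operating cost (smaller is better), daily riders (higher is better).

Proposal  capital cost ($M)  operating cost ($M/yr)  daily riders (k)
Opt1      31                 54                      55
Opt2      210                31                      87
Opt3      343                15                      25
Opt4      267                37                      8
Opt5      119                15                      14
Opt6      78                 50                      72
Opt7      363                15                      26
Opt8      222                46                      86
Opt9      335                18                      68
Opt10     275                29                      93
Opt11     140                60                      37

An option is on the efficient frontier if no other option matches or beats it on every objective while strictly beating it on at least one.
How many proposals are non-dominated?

8

Opt1: not dominated (best capital cost).
Opt2: not dominated.
Opt3: not dominated.
Opt4: dominated by Opt2 (capital cost 210≤267, operating cost 31≤37, daily riders 87≥8).
Opt5: not dominated.
Opt6: not dominated.
Opt7: not dominated.
Opt8: dominated by Opt2 (capital cost 210≤222, operating cost 31≤46, daily riders 87≥86).
Opt9: not dominated.
Opt10: not dominated (best daily riders).
Opt11: dominated by Opt1 (capital cost 31≤140, operating cost 54≤60, daily riders 55≥37).
Pareto-optimal: Opt1, Opt2, Opt3, Opt5, Opt6, Opt7, Opt9, Opt10 → 8.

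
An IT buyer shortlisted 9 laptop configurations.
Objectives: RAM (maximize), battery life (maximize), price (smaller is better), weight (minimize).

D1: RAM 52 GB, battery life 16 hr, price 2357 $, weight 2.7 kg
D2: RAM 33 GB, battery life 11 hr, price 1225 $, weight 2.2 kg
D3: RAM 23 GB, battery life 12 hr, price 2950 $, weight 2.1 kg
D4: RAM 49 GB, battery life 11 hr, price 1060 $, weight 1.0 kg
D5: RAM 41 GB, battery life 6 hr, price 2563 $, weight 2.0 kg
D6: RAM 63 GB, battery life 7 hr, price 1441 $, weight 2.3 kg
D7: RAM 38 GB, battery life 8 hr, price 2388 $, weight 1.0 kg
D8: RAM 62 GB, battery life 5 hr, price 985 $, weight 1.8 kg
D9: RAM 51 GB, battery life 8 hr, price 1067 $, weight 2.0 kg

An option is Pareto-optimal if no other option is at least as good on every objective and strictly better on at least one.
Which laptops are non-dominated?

D1: not dominated (best battery life).
D2: dominated by D4 (RAM 49≥33, battery life 11≥11, price 1060≤1225, weight 1.0≤2.2).
D3: not dominated.
D4: not dominated.
D5: dominated by D4 (RAM 49≥41, battery life 11≥6, price 1060≤2563, weight 1.0≤2.0).
D6: not dominated (best RAM).
D7: dominated by D4 (RAM 49≥38, battery life 11≥8, price 1060≤2388, weight 1.0≤1.0).
D8: not dominated (best price).
D9: not dominated.

D1, D3, D4, D6, D8, D9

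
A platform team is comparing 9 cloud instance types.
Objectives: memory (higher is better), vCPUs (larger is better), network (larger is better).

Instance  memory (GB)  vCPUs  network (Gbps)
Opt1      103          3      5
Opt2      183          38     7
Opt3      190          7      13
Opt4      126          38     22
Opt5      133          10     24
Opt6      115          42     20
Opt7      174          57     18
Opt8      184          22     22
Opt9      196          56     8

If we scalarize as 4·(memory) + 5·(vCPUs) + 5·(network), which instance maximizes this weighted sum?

Opt9

Opt1: 4·103 + 5·3 + 5·5 = 452
Opt2: 4·183 + 5·38 + 5·7 = 957
Opt3: 4·190 + 5·7 + 5·13 = 860
Opt4: 4·126 + 5·38 + 5·22 = 804
Opt5: 4·133 + 5·10 + 5·24 = 702
Opt6: 4·115 + 5·42 + 5·20 = 770
Opt7: 4·174 + 5·57 + 5·18 = 1071
Opt8: 4·184 + 5·22 + 5·22 = 956
Opt9: 4·196 + 5·56 + 5·8 = 1104
Highest: Opt9 at 1104.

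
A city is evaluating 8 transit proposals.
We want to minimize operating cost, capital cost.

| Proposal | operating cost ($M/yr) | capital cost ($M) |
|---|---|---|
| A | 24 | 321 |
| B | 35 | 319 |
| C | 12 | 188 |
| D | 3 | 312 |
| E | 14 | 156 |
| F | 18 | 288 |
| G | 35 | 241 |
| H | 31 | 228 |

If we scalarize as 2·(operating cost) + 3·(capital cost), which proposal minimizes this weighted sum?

A: 2·24 + 3·321 = 1011
B: 2·35 + 3·319 = 1027
C: 2·12 + 3·188 = 588
D: 2·3 + 3·312 = 942
E: 2·14 + 3·156 = 496
F: 2·18 + 3·288 = 900
G: 2·35 + 3·241 = 793
H: 2·31 + 3·228 = 746
Lowest: E at 496.

E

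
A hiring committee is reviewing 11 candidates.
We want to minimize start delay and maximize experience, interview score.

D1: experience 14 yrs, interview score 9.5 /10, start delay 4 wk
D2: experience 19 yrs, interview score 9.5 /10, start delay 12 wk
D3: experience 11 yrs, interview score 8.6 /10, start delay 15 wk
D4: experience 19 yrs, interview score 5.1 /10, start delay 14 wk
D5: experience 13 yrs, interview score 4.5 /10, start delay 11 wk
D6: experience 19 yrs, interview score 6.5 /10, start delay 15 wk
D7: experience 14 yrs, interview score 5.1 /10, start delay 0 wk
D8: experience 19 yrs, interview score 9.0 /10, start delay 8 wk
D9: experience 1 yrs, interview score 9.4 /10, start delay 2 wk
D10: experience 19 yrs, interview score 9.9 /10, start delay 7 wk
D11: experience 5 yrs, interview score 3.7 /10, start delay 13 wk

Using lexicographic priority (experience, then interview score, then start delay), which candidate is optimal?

D10

First maximize experience: best is 19, kept {D2, D4, D6, D8, D10}.
Then maximize interview score: best is 9.9, kept {D10}.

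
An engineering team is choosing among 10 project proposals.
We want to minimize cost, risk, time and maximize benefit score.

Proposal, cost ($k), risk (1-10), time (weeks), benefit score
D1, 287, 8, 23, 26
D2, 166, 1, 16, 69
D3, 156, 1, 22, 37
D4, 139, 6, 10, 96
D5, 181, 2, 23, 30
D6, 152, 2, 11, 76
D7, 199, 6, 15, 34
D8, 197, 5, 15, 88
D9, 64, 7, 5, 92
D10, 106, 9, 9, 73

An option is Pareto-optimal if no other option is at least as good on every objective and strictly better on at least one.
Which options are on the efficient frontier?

D2, D3, D4, D6, D8, D9

D1: dominated by D2 (cost 166≤287, risk 1≤8, time 16≤23, benefit score 69≥26).
D2: not dominated.
D3: not dominated.
D4: not dominated (best benefit score).
D5: dominated by D2 (cost 166≤181, risk 1≤2, time 16≤23, benefit score 69≥30).
D6: not dominated.
D7: dominated by D4 (cost 139≤199, risk 6≤6, time 10≤15, benefit score 96≥34).
D8: not dominated.
D9: not dominated (best cost).
D10: dominated by D9 (cost 64≤106, risk 7≤9, time 5≤9, benefit score 92≥73).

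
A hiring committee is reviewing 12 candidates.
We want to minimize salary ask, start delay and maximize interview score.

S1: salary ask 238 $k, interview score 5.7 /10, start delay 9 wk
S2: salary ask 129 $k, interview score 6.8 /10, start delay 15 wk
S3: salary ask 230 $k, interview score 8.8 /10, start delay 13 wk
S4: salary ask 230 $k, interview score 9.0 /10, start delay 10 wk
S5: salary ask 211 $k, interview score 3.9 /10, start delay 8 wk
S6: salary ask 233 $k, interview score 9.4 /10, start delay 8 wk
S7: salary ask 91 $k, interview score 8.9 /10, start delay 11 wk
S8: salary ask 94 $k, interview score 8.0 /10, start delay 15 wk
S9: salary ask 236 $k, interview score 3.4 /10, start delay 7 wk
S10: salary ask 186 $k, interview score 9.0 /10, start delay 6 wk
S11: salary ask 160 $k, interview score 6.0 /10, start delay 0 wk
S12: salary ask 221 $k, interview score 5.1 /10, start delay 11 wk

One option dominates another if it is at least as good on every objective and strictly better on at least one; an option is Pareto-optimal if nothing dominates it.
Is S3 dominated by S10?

S10 vs S3: salary ask 186≤230, interview score 9.0≥8.8, start delay 6≤13 — S10 is at least as good on every objective with at least one strict improvement.

Yes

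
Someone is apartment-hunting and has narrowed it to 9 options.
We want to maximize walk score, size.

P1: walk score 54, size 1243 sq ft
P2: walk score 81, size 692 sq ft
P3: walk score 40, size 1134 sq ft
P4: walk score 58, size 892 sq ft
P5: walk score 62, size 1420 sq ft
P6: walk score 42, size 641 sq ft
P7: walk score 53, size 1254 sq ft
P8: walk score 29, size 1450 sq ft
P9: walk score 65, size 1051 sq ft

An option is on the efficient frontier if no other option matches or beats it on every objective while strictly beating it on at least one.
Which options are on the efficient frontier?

P1: dominated by P5 (walk score 62≥54, size 1420≥1243).
P2: not dominated (best walk score).
P3: dominated by P1 (walk score 54≥40, size 1243≥1134).
P4: dominated by P5 (walk score 62≥58, size 1420≥892).
P5: not dominated.
P6: dominated by P1 (walk score 54≥42, size 1243≥641).
P7: dominated by P5 (walk score 62≥53, size 1420≥1254).
P8: not dominated (best size).
P9: not dominated.

P2, P5, P8, P9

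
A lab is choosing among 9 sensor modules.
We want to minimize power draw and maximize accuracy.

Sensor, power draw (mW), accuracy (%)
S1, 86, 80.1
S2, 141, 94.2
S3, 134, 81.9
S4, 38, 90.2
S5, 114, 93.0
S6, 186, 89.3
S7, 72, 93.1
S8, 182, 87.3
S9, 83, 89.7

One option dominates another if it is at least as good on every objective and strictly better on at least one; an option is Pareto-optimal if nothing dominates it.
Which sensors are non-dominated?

S2, S4, S7

S1: dominated by S4 (power draw 38≤86, accuracy 90.2≥80.1).
S2: not dominated (best accuracy).
S3: dominated by S4 (power draw 38≤134, accuracy 90.2≥81.9).
S4: not dominated (best power draw).
S5: dominated by S7 (power draw 72≤114, accuracy 93.1≥93.0).
S6: dominated by S2 (power draw 141≤186, accuracy 94.2≥89.3).
S7: not dominated.
S8: dominated by S2 (power draw 141≤182, accuracy 94.2≥87.3).
S9: dominated by S4 (power draw 38≤83, accuracy 90.2≥89.7).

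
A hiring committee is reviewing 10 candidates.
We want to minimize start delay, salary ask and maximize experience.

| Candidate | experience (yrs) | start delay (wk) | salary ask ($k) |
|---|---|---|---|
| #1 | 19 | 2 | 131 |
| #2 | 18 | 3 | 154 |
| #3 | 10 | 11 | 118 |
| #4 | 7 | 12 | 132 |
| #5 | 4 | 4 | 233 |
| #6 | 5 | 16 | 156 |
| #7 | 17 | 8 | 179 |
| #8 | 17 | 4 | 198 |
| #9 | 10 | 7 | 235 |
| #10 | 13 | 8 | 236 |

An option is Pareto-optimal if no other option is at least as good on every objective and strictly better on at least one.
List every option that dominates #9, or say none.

#1: experience 19≥10, start delay 2≤7, salary ask 131≤235 — dominates #9.
#2: experience 18≥10, start delay 3≤7, salary ask 154≤235 — dominates #9.
#8: experience 17≥10, start delay 4≤7, salary ask 198≤235 — dominates #9.
Others (#3, #4, #5, #6, #7, #10) are each worse than #9 on at least one objective.

#1, #2, #8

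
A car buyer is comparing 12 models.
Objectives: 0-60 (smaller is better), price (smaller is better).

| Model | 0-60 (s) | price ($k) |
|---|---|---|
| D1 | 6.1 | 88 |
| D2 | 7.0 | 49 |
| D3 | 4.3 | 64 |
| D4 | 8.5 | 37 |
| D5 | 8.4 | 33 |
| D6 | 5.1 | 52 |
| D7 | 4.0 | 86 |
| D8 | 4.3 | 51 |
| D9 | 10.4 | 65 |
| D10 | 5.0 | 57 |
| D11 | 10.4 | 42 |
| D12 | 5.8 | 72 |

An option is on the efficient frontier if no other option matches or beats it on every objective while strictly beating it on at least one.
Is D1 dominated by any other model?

Yes

D3 vs D1: 0-60 4.3≤6.1, price 64≤88 — D3 is at least as good on every objective and strictly better on at least one, so D3 dominates D1.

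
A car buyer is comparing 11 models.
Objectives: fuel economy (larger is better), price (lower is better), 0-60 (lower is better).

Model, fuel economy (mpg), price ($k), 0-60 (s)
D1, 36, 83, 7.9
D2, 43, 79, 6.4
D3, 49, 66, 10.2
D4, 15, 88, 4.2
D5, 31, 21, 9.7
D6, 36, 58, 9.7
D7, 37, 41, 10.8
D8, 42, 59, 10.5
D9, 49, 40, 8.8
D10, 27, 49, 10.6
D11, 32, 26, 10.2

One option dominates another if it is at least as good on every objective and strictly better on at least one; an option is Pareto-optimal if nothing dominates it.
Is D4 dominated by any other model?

No

D1: worse on 0-60 (7.9 vs 4.2).
D2: worse on 0-60 (6.4 vs 4.2).
D3: worse on 0-60 (10.2 vs 4.2).
D5: worse on 0-60 (9.7 vs 4.2).
D6: worse on 0-60 (9.7 vs 4.2).
D7: worse on 0-60 (10.8 vs 4.2).
D8: worse on 0-60 (10.5 vs 4.2).
D9: worse on 0-60 (8.8 vs 4.2).
D10: worse on 0-60 (10.6 vs 4.2).
D11: worse on 0-60 (10.2 vs 4.2).
No option is at least as good as D4 on every objective and strictly better on one.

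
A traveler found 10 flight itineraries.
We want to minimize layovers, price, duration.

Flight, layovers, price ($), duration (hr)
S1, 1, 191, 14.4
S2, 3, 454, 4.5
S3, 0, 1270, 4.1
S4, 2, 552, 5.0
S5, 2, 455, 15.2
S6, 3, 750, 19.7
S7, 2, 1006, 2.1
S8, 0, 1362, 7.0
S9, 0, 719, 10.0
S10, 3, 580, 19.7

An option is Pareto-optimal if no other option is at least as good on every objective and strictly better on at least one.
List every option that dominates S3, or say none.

none

S1: worse on layovers (1 vs 0).
S2: worse on layovers (3 vs 0).
S4: worse on layovers (2 vs 0).
S5: worse on layovers (2 vs 0).
S6: worse on layovers (3 vs 0).
S7: worse on layovers (2 vs 0).
S8: worse on price (1362 vs 1270).
S9: worse on duration (10.0 vs 4.1).
S10: worse on layovers (3 vs 0).
No option dominates S3.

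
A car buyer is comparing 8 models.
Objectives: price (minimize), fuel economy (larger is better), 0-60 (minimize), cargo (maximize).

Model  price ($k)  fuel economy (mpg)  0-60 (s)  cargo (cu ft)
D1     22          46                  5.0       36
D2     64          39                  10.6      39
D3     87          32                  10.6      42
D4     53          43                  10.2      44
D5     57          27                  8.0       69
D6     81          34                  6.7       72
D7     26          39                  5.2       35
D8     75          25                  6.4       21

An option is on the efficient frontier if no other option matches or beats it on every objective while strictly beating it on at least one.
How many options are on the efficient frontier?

4

D1: not dominated (best price).
D2: dominated by D4 (price 53≤64, fuel economy 43≥39, 0-60 10.2≤10.6, cargo 44≥39).
D3: dominated by D4 (price 53≤87, fuel economy 43≥32, 0-60 10.2≤10.6, cargo 44≥42).
D4: not dominated.
D5: not dominated.
D6: not dominated (best cargo).
D7: dominated by D1 (price 22≤26, fuel economy 46≥39, 0-60 5.0≤5.2, cargo 36≥35).
D8: dominated by D1 (price 22≤75, fuel economy 46≥25, 0-60 5.0≤6.4, cargo 36≥21).
Pareto-optimal: D1, D4, D5, D6 → 4.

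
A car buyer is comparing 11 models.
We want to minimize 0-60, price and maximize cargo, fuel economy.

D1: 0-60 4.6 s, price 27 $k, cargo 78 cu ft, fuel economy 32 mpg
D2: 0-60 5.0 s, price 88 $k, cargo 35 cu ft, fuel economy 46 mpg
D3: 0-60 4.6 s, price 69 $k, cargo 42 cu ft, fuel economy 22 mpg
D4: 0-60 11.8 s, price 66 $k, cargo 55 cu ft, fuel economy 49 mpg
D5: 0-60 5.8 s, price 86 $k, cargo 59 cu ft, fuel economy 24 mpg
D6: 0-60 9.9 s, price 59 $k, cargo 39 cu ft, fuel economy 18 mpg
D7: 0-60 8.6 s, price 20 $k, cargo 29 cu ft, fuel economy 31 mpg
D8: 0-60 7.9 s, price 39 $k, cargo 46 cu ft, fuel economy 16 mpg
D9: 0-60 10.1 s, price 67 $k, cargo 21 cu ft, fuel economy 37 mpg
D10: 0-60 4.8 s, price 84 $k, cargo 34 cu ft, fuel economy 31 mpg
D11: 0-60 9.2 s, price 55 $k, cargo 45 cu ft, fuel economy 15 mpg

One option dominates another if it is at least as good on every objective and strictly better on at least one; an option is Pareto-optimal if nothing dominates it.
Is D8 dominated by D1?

Yes

D1 vs D8: 0-60 4.6≤7.9, price 27≤39, cargo 78≥46, fuel economy 32≥16 — D1 is at least as good on every objective with at least one strict improvement.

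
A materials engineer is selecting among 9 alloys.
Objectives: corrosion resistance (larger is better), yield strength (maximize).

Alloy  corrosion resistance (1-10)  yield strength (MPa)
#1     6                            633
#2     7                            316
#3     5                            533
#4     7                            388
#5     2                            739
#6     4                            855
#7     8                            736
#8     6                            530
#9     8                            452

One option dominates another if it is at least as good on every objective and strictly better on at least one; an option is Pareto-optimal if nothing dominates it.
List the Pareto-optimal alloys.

#1: dominated by #7 (corrosion resistance 8≥6, yield strength 736≥633).
#2: dominated by #4 (corrosion resistance 7≥7, yield strength 388≥316).
#3: dominated by #1 (corrosion resistance 6≥5, yield strength 633≥533).
#4: dominated by #7 (corrosion resistance 8≥7, yield strength 736≥388).
#5: dominated by #6 (corrosion resistance 4≥2, yield strength 855≥739).
#6: not dominated (best yield strength).
#7: not dominated.
#8: dominated by #1 (corrosion resistance 6≥6, yield strength 633≥530).
#9: dominated by #7 (corrosion resistance 8≥8, yield strength 736≥452).

#6, #7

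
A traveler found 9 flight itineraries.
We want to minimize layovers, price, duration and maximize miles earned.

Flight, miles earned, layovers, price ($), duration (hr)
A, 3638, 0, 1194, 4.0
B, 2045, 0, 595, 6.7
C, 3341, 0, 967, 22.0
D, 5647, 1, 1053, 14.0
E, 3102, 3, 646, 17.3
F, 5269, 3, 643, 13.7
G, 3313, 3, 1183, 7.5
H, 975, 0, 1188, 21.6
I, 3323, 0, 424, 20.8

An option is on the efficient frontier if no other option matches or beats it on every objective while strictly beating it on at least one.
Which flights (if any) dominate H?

B, I

B: miles earned 2045≥975, layovers 0≤0, price 595≤1188, duration 6.7≤21.6 — dominates H.
I: miles earned 3323≥975, layovers 0≤0, price 424≤1188, duration 20.8≤21.6 — dominates H.
Others (A, C, D, E, F, G) are each worse than H on at least one objective.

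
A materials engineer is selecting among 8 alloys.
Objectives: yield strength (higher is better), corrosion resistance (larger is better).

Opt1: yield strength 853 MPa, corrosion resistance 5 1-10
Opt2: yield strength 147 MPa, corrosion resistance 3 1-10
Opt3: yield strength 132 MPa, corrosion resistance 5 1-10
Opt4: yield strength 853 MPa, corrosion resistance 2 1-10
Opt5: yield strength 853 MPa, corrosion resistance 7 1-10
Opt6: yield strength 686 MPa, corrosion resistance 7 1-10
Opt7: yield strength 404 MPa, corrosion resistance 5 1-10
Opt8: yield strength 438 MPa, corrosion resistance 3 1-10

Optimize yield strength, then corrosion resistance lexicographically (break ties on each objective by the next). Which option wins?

First maximize yield strength: best is 853, kept {Opt1, Opt4, Opt5}.
Then maximize corrosion resistance: best is 7, kept {Opt5}.

Opt5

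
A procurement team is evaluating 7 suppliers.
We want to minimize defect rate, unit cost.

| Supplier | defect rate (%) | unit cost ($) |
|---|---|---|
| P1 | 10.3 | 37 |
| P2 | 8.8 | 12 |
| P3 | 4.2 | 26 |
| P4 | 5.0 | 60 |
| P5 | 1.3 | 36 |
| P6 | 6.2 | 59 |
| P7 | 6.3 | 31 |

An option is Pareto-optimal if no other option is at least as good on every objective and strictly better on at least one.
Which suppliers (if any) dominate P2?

P1: worse on defect rate (10.3 vs 8.8).
P3: worse on unit cost (26 vs 12).
P4: worse on unit cost (60 vs 12).
P5: worse on unit cost (36 vs 12).
P6: worse on unit cost (59 vs 12).
P7: worse on unit cost (31 vs 12).
No option dominates P2.

none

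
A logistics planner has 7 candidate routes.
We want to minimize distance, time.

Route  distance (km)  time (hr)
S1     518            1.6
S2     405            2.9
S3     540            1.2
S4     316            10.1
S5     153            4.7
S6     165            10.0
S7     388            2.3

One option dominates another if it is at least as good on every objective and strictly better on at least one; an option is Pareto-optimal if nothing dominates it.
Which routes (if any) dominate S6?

S5: distance 153≤165, time 4.7≤10.0 — dominates S6.
Others (S1, S2, S3, S4, S7) are each worse than S6 on at least one objective.

S5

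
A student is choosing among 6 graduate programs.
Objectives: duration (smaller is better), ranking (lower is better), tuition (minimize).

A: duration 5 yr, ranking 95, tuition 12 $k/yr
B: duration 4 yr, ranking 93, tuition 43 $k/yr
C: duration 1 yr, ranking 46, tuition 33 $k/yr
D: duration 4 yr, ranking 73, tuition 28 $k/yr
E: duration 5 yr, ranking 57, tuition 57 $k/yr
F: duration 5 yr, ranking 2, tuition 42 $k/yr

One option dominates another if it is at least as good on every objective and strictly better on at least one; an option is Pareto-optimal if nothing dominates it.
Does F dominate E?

F vs E: duration 5≤5, ranking 2≤57, tuition 42≤57 — F is at least as good on every objective with at least one strict improvement.

Yes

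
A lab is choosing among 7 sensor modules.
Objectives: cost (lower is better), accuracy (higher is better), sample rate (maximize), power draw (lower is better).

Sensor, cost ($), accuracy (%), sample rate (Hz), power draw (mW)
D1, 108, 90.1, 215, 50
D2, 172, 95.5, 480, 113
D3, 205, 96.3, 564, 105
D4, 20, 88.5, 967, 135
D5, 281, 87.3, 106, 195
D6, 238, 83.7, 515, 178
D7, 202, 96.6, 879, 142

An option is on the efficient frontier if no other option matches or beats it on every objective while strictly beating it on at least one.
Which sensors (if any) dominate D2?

none

D1: worse on accuracy (90.1 vs 95.5).
D3: worse on cost (205 vs 172).
D4: worse on accuracy (88.5 vs 95.5).
D5: worse on cost (281 vs 172).
D6: worse on cost (238 vs 172).
D7: worse on cost (202 vs 172).
No option dominates D2.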